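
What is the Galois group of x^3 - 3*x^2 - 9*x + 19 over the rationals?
C_3

The polynomial is an irreducible cubic over Q and its discriminant is 5184 = 72^2, a perfect square. For an irreducible cubic, a square discriminant forces the Galois group to be A_3, the cyclic group of order 3.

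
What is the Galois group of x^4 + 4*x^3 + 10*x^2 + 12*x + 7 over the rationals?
The polynomial is an irreducible quartic over Q and its discriminant is 2048, which is not a perfect square, so the Galois group is not contained in A_4. The resolvent cubic y^3 - 10*y^2 + 20*y + 24 has exactly one rational root, so the Galois group is C_4 or D_4. The quartic becomes reducible over Q(sqrt(disc)), so the group is C_4.

C_4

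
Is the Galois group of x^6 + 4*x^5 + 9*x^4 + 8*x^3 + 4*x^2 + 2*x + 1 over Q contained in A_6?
No

The polynomial is irreducible of degree 6 over Q. Its discriminant is -1075648, which is not a perfect square. A Galois group lies in the alternating group exactly when the discriminant is a square in Q, so the Galois group (C_6) is not contained in A_6.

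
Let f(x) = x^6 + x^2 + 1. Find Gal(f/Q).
The polynomial f is an irreducible sextic over Q, so G = Gal(f/Q) is one of the 16 transitive subgroups 6T1, ..., 6T16 of S_6. The discriminant of f is -61504, which is not a perfect square, so G is not contained in A_6. The transitive groups of degree 6 not contained in A_6 are: C_6 (6T1, order 6), S_3 (6T2, order 6), D_6 (6T3, order 12), C_3 x S_3 (6T5, order 18), A_4 x C_2 (6T6, order 24), S_4 (6T8, order 24), S_3 x S_3 (6T9, order 36), S_4 x C_2 (6T11, order 48), (S_3 x S_3) : C_2 (6T13, order 72), PGL(2,5) (6T14, order 120), S_6 (6T16, order 720). By Dedekind's theorem, for a prime p not dividing disc(f) the degrees of the irreducible factors of f mod p form the cycle type of an element of G. Factoring f modulo the 17 such primes p <= 67 (skipping 2, 31, which divide the discriminant), each new pattern first appears at: mod 3: f = (x + 1)(x + 2)(x^4 + x^2 + 2), pattern 4+1+1; mod 5: f = (x^3 + 2x^2 + 2x + 2)(x^3 + 3x^2 + 2x + 3), pattern 3+3; mod 7: f = (x^6 + x^2 + 1), pattern 6; mod 11: f = (x^2 + 9)(x^2 + x + 7)(x^2 + 10x + 7), pattern 2+2+2; mod 13: f = (x^2 + 6)(x^4 + 7x^2 + 11), pattern 4+2; mod 37: f = (x + 5)(x + 32)(x^2 + 9x + 16)(x^2 + 28x + 16), pattern 2+2+1+1; mod 47: f = (x + 5)(x + 9)(x + 38)(x + 42)(x^2 + 12), pattern 2+1+1+1+1. No other pattern occurs in this range, so the set of observed cycle types is {4+1+1, 3+3, 6, 2+2+2, 4+2, 2+2+1+1, 2+1+1+1+1}. The candidates containing elements of all these cycle types are S_4 x C_2 (6T11) of order 48, S_6 (6T16) of order 720; the others are excluded. The observed types are precisely the cycle types that occur in S_4 x C_2 (6T11) (apart from the identity). Each of the other remaining candidates has further cycle types, and by the Chebotarev density theorem the matching factorization patterns would occur for a proportion of primes equal to their share of the group: S_6 (6T16) additionally contains elements of type 5+1, 3+2+1, 3+1+1+1 (304 of its 720 elements, about 42% of primes). None of the 17 primes tested shows any such pattern (for each of these groups the chance of that is below 10^-4), which rules them out. Hence G = S_4 x C_2 (6T11), of order 48.

S_4 x C_2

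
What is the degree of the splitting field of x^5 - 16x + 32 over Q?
120

The degree of the splitting field over Q equals the order of the Galois group, so first determine the group. The polynomial f is an irreducible quintic over Q, so G = Gal(f/Q) is a transitive subgroup of S_5: one of C_5 (5T1, order 5), D_5 (5T2, order 10), F_20 (5T3, order 20), A_5 (5T4, order 60) or S_5 (5T5, order 120). The discriminant of f is 3008364544, which is not a perfect square, so G is not contained in A_5. The transitive groups of degree 5 not contained in A_5 are: F_20 (5T3, order 20), S_5 (5T5, order 120). By Dedekind's theorem, for a prime p not dividing disc(f) the degrees of the irreducible factors of f mod p form the cycle type of an element of G. Factoring f modulo the 3 such primes p <= 7 (skipping 2, which divides the discriminant), each new pattern first appears at: mod 3: f = (x^5 + 2x + 2), pattern 5; mod 7: f = (x^2 + 2x + 5)(x^3 + 5x^2 + 6x + 5), pattern 3+2. No other pattern occurs in this range, so the set of observed cycle types is {5, 3+2}. Among the candidates above, the only group containing elements of all these cycle types is S_5 (5T5) — F_20 (5T3) lacks at least one of them. Hence G = S_5 (5T5), of order 120. The Galois group S_5 (5T5) has order 120, so the splitting field has degree 120 over Q.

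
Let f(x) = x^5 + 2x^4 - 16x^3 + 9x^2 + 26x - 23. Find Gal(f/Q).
C_5

The polynomial f is an irreducible quintic over Q, so G = Gal(f/Q) is a transitive subgroup of S_5: one of C_5 (5T1, order 5), D_5 (5T2, order 10), F_20 (5T3, order 20), A_5 (5T4, order 60) or S_5 (5T5, order 120). The discriminant of f is 7745089 = 2783^2, a perfect square, so G is contained in A_5. The transitive groups of degree 5 contained in A_5 are: C_5 (5T1, order 5), D_5 (5T2, order 10), A_5 (5T4, order 60). By Dedekind's theorem, for a prime p not dividing disc(f) the degrees of the irreducible factors of f mod p form the cycle type of an element of G. Factoring f modulo the 14 such primes p <= 53 (skipping 11, 23, which divide the discriminant), each new pattern first appears at: mod 2: f = (x^5 + x^2 + 1), pattern 5; mod 43: f = (x + 8)(x + 11)(x + 12)(x + 23)(x + 34), pattern 1+1+1+1+1. No other pattern occurs in this range, so the set of observed cycle types is {5, 1+1+1+1+1}. The candidates containing elements of all these cycle types are C_5 (5T1) of order 5, D_5 (5T2) of order 10, A_5 (5T4) of order 60; the others are excluded. The observed types are precisely the cycle types that occur in C_5 (5T1). Each of the other remaining candidates has further cycle types, and by the Chebotarev density theorem the matching factorization patterns would occur for a proportion of primes equal to their share of the group: D_5 (5T2) additionally contains elements of type 2+2+1 (5 of its 10 elements, about 50% of primes); A_5 (5T4) additionally contains elements of type 3+1+1, 2+2+1 (35 of its 60 elements, about 58% of primes). None of the 14 primes tested shows any such pattern (for each of these groups the chance of that is below 10^-4), which rules them out. Hence G = C_5 (5T1), of order 5.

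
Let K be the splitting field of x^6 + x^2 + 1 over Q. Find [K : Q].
48

The degree of the splitting field over Q equals the order of the Galois group, so first determine the group. The polynomial f is an irreducible sextic over Q, so G = Gal(f/Q) is one of the 16 transitive subgroups 6T1, ..., 6T16 of S_6. The discriminant of f is -61504, which is not a perfect square, so G is not contained in A_6. The transitive groups of degree 6 not contained in A_6 are: C_6 (6T1, order 6), S_3 (6T2, order 6), D_6 (6T3, order 12), C_3 x S_3 (6T5, order 18), A_4 x C_2 (6T6, order 24), S_4 (6T8, order 24), S_3 x S_3 (6T9, order 36), S_4 x C_2 (6T11, order 48), (S_3 x S_3) : C_2 (6T13, order 72), PGL(2,5) (6T14, order 120), S_6 (6T16, order 720). By Dedekind's theorem, for a prime p not dividing disc(f) the degrees of the irreducible factors of f mod p form the cycle type of an element of G. Factoring f modulo the 17 such primes p <= 67 (skipping 2, 31, which divide the discriminant), each new pattern first appears at: mod 3: f = (x + 1)(x + 2)(x^4 + x^2 + 2), pattern 4+1+1; mod 5: f = (x^3 + 2x^2 + 2x + 2)(x^3 + 3x^2 + 2x + 3), pattern 3+3; mod 7: f = (x^6 + x^2 + 1), pattern 6; mod 11: f = (x^2 + 9)(x^2 + x + 7)(x^2 + 10x + 7), pattern 2+2+2; mod 13: f = (x^2 + 6)(x^4 + 7x^2 + 11), pattern 4+2; mod 37: f = (x + 5)(x + 32)(x^2 + 9x + 16)(x^2 + 28x + 16), pattern 2+2+1+1; mod 47: f = (x + 5)(x + 9)(x + 38)(x + 42)(x^2 + 12), pattern 2+1+1+1+1. No other pattern occurs in this range, so the set of observed cycle types is {4+1+1, 3+3, 6, 2+2+2, 4+2, 2+2+1+1, 2+1+1+1+1}. The candidates containing elements of all these cycle types are S_4 x C_2 (6T11) of order 48, S_6 (6T16) of order 720; the others are excluded. The observed types are precisely the cycle types that occur in S_4 x C_2 (6T11) (apart from the identity). Each of the other remaining candidates has further cycle types, and by the Chebotarev density theorem the matching factorization patterns would occur for a proportion of primes equal to their share of the group: S_6 (6T16) additionally contains elements of type 5+1, 3+2+1, 3+1+1+1 (304 of its 720 elements, about 42% of primes). None of the 17 primes tested shows any such pattern (for each of these groups the chance of that is below 10^-4), which rules them out. Hence G = S_4 x C_2 (6T11), of order 48. The Galois group S_4 x C_2 (6T11) has order 48, so the splitting field has degree 48 over Q.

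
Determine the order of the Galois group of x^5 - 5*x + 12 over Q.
The degree of the splitting field over Q equals the order of the Galois group, so first determine the group. The polynomial f is an irreducible quintic over Q, so G = Gal(f/Q) is a transitive subgroup of S_5: one of C_5 (5T1, order 5), D_5 (5T2, order 10), F_20 (5T3, order 20), A_5 (5T4, order 60) or S_5 (5T5, order 120). The discriminant of f is 64000000 = 8000^2, a perfect square, so G is contained in A_5. The transitive groups of degree 5 contained in A_5 are: C_5 (5T1, order 5), D_5 (5T2, order 10), A_5 (5T4, order 60). By Dedekind's theorem, for a prime p not dividing disc(f) the degrees of the irreducible factors of f mod p form the cycle type of an element of G. Factoring f modulo the 23 such primes p <= 97 (skipping 2, 5, which divide the discriminant), each new pattern first appears at: mod 3: f = (x)(x^2 + x + 2)(x^2 + 2x + 2), pattern 2+2+1; mod 7: f = (x^5 + 2x + 5), pattern 5. No other pattern occurs in this range, so the set of observed cycle types is {2+2+1, 5}. The candidates containing elements of all these cycle types are D_5 (5T2) of order 10, A_5 (5T4) of order 60; the others are excluded. The observed types are precisely the cycle types that occur in D_5 (5T2) (apart from the identity). Each of the other remaining candidates has further cycle types, and by the Chebotarev density theorem the matching factorization patterns would occur for a proportion of primes equal to their share of the group: A_5 (5T4) additionally contains elements of type 3+1+1 (20 of its 60 elements, about 33% of primes). None of the 23 primes tested shows any such pattern (for each of these groups the chance of that is below 10^-4), which rules them out. Hence G = D_5 (5T2), of order 10. The Galois group D_5 (5T2) has order 10, so the splitting field has degree 10 over Q.

10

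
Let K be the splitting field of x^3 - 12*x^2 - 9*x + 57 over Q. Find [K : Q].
The degree of the splitting field over Q equals the order of the Galois group, so first determine the group. The polynomial is an irreducible cubic over Q and its discriminant is 431649 = 657^2, a perfect square. For an irreducible cubic, a square discriminant forces the Galois group to be A_3, the cyclic group of order 3. The Galois group C_3 (3T1) has order 3, so the splitting field has degree 3 over Q.

3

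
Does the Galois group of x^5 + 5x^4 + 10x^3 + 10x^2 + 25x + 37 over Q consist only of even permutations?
The polynomial is irreducible of degree 5 over Q. Its discriminant is 1024000000 = 32000^2, a perfect square. A Galois group lies in the alternating group exactly when the discriminant is a square in Q, so the Galois group (A_5) is contained in A_5.

Yes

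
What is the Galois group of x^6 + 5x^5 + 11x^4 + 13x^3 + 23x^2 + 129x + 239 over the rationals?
The polynomial f is an irreducible sextic over Q, so G = Gal(f/Q) is one of the 16 transitive subgroups 6T1, ..., 6T16 of S_6. The discriminant of f is -3074760881305687, which is not a perfect square, so G is not contained in A_6. The transitive groups of degree 6 not contained in A_6 are: C_6 (6T1, order 6), S_3 (6T2, order 6), D_6 (6T3, order 12), C_3 x S_3 (6T5, order 18), A_4 x C_2 (6T6, order 24), S_4 (6T8, order 24), S_3 x S_3 (6T9, order 36), S_4 x C_2 (6T11, order 48), (S_3 x S_3) : C_2 (6T13, order 72), PGL(2,5) (6T14, order 120), S_6 (6T16, order 720). By Dedekind's theorem, for a prime p not dividing disc(f) the degrees of the irreducible factors of f mod p form the cycle type of an element of G. Factoring f modulo the 37 such primes p <= 173 (skipping 7, 29, 43, which divide the discriminant), each new pattern first appears at: mod 2: f = (x^3 + x + 1)(x^3 + x^2 + 1), pattern 3+3; mod 3: f = (x^6 + 2x^5 + 2x^4 + x^3 + 2x^2 + 2), pattern 6; mod 13: f = (x^2 + 2x + 12)(x^2 + 8x + 9)(x^2 + 8x + 11), pattern 2+2+2; mod 71: f = (x + 13)(x + 35)(x + 54)(x + 55)(x + 65)(x + 67), pattern 1+1+1+1+1+1. No other pattern occurs in this range, so the set of observed cycle types is {3+3, 6, 2+2+2, 1+1+1+1+1+1}. The candidates containing elements of all these cycle types are C_6 (6T1) of order 6, D_6 (6T3) of order 12, C_3 x S_3 (6T5) of order 18, A_4 x C_2 (6T6) of order 24, S_3 x S_3 (6T9) of order 36, S_4 x C_2 (6T11) of order 48, (S_3 x S_3) : C_2 (6T13) of order 72, PGL(2,5) (6T14) of order 120, S_6 (6T16) of order 720; the others are excluded. The observed types are precisely the cycle types that occur in C_6 (6T1). Each of the other remaining candidates has further cycle types, and by the Chebotarev density theorem the matching factorization patterns would occur for a proportion of primes equal to their share of the group: D_6 (6T3) additionally contains elements of type 2+2+1+1 (3 of its 12 elements, about 25% of primes); C_3 x S_3 (6T5) additionally contains elements of type 3+1+1+1 (4 of its 18 elements, about 22% of primes); A_4 x C_2 (6T6) additionally contains elements of type 2+2+1+1, 2+1+1+1+1 (6 of its 24 elements, about 25% of primes); S_3 x S_3 (6T9) additionally contains elements of type 3+1+1+1, 2+2+1+1 (13 of its 36 elements, about 36% of primes); S_4 x C_2 (6T11) additionally contains elements of type 4+2, 4+1+1, 2+2+1+1, 2+1+1+1+1 (24 of its 48 elements, about 50% of primes); (S_3 x S_3) : C_2 (6T13) additionally contains elements of type 4+2, 3+2+1, 3+1+1+1, 2+2+1+1, 2+1+1+1+1 (49 of its 72 elements, about 68% of primes); PGL(2,5) (6T14) additionally contains elements of type 5+1, 4+1+1, 2+2+1+1 (69 of its 120 elements, about 58% of primes); S_6 (6T16) additionally contains elements of type 5+1, 4+2, 4+1+1, 3+2+1, 3+1+1+1, 2+2+1+1, 2+1+1+1+1 (544 of its 720 elements, about 76% of primes). None of the 37 primes tested shows any such pattern (for each of these groups the chance of that is below 10^-4), which rules them out. Hence G = C_6 (6T1), of order 6.

C_6 (order 6)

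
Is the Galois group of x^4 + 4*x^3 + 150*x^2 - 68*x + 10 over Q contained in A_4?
Yes

The polynomial is irreducible of degree 4 over Q. Its discriminant is 19712160000 = 140400^2, a perfect square. A Galois group lies in the alternating group exactly when the discriminant is a square in Q, so the Galois group (V_4) is contained in A_4.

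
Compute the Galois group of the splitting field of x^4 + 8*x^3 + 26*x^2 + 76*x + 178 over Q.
The polynomial is an irreducible quartic over Q and its discriminant is 122943744 = 11088^2, a perfect square, so the Galois group is contained in A_4. The resolvent cubic y^3 - 26*y^2 - 104*y + 1344 splits completely over Q, which gives the Klein four-group V_4.

4T2: V_4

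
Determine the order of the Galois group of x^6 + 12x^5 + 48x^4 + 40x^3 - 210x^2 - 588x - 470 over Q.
36

The degree of the splitting field over Q equals the order of the Galois group, so first determine the group. The polynomial f is an irreducible sextic over Q, so G = Gal(f/Q) is one of the 16 transitive subgroups 6T1, ..., 6T16 of S_6. The discriminant of f is 32289945753600, which is not a perfect square, so G is not contained in A_6. The transitive groups of degree 6 not contained in A_6 are: C_6 (6T1, order 6), S_3 (6T2, order 6), D_6 (6T3, order 12), C_3 x S_3 (6T5, order 18), A_4 x C_2 (6T6, order 24), S_4 (6T8, order 24), S_3 x S_3 (6T9, order 36), S_4 x C_2 (6T11, order 48), (S_3 x S_3) : C_2 (6T13, order 72), PGL(2,5) (6T14, order 120), S_6 (6T16, order 720). By Dedekind's theorem, for a prime p not dividing disc(f) the degrees of the irreducible factors of f mod p form the cycle type of an element of G. Factoring f modulo the 14 such primes p <= 59 (skipping 2, 3, 5, which divide the discriminant), each new pattern first appears at: mod 7: f = (x^6 + 5x^5 + 6x^4 + 5x^3 + 6), pattern 6; mod 19: f = (x + 1)(x + 7)(x + 17)(x^3 + 6x^2 + 2x + 1), pattern 3+1+1+1; mod 23: f = (x + 5)(x + 18)(x^2 + x + 14)(x^2 + 11x + 2), pattern 2+2+1+1; mod 31: f = (x^2 + 10x + 19)(x^2 + 13x + 24)(x^2 + 20x + 4), pattern 2+2+2; mod 43: f = (x^3 + 6x^2 + 27x + 18)(x^3 + 6x^2 + 28x + 36), pattern 3+3. No other pattern occurs in this range, so the set of observed cycle types is {6, 3+1+1+1, 2+2+1+1, 2+2+2, 3+3}. The candidates containing elements of all these cycle types are S_3 x S_3 (6T9) of order 36, (S_3 x S_3) : C_2 (6T13) of order 72, S_6 (6T16) of order 720; the others are excluded. The observed types are precisely the cycle types that occur in S_3 x S_3 (6T9) (apart from the identity). Each of the other remaining candidates has further cycle types, and by the Chebotarev density theorem the matching factorization patterns would occur for a proportion of primes equal to their share of the group: (S_3 x S_3) : C_2 (6T13) additionally contains elements of type 4+2, 3+2+1, 2+1+1+1+1 (36 of its 72 elements, about 50% of primes); S_6 (6T16) additionally contains elements of type 5+1, 4+2, 4+1+1, 3+2+1, 2+1+1+1+1 (459 of its 720 elements, about 64% of primes). None of the 14 primes tested shows any such pattern (for each of these groups the chance of that is below 10^-4), which rules them out. Hence G = S_3 x S_3 (6T9), of order 36. The Galois group S_3 x S_3 (6T9) has order 36, so the splitting field has degree 36 over Q.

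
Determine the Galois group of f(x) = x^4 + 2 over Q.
The polynomial is an irreducible quartic over Q and its discriminant is 2048, which is not a perfect square, so the Galois group is not contained in A_4. The resolvent cubic y^3 - 8*y has exactly one rational root, so the Galois group is C_4 or D_4. The quartic remains irreducible over Q(sqrt(disc)), so the group is D_4.

D_4 (also written D4)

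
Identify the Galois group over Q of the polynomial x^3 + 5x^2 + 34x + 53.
The polynomial is an irreducible cubic over Q and its discriminant is -68479, which is not a perfect square. For an irreducible cubic, a non-square discriminant gives Galois group S_3.

S_3 (also written S3)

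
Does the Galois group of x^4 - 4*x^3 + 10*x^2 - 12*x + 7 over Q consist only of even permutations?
No

The polynomial is irreducible of degree 4 over Q. Its discriminant is 2048, which is not a perfect square. A Galois group lies in the alternating group exactly when the discriminant is a square in Q, so the Galois group (C_4) is not contained in A_4.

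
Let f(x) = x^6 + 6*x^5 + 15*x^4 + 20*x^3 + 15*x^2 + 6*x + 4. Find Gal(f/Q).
The polynomial f is an irreducible sextic over Q, so G = Gal(f/Q) is one of the 16 transitive subgroups 6T1, ..., 6T16 of S_6. The discriminant of f is -11337408, which is not a perfect square, so G is not contained in A_6. The transitive groups of degree 6 not contained in A_6 are: C_6 (6T1, order 6), S_3 (6T2, order 6), D_6 (6T3, order 12), C_3 x S_3 (6T5, order 18), A_4 x C_2 (6T6, order 24), S_4 (6T8, order 24), S_3 x S_3 (6T9, order 36), S_4 x C_2 (6T11, order 48), (S_3 x S_3) : C_2 (6T13, order 72), PGL(2,5) (6T14, order 120), S_6 (6T16, order 720). By Dedekind's theorem, for a prime p not dividing disc(f) the degrees of the irreducible factors of f mod p form the cycle type of an element of G. Factoring f modulo the 23 such primes p <= 97 (skipping 2, 3, which divide the discriminant), each new pattern first appears at: mod 5: f = (x^2 + x + 2)(x^2 + 2x + 3)(x^2 + 3x + 4), pattern 2+2+2; mod 7: f = (x^3 + 3x^2 + 3x + 3)(x^3 + 3x^2 + 3x + 6), pattern 3+3; mod 61: f = (x + 4)(x + 20)(x + 23)(x + 40)(x + 43)(x + 59), pattern 1+1+1+1+1+1. No other pattern occurs in this range, so the set of observed cycle types is {2+2+2, 3+3, 1+1+1+1+1+1}. The candidates containing elements of all these cycle types are C_6 (6T1) of order 6, S_3 (6T2) of order 6, D_6 (6T3) of order 12, C_3 x S_3 (6T5) of order 18, A_4 x C_2 (6T6) of order 24, S_4 (6T8) of order 24, S_3 x S_3 (6T9) of order 36, S_4 x C_2 (6T11) of order 48, (S_3 x S_3) : C_2 (6T13) of order 72, PGL(2,5) (6T14) of order 120, S_6 (6T16) of order 720; the others are excluded. The observed types are precisely the cycle types that occur in S_3 (6T2). Each of the other remaining candidates has further cycle types, and by the Chebotarev density theorem the matching factorization patterns would occur for a proportion of primes equal to their share of the group: C_6 (6T1) additionally contains elements of type 6 (2 of its 6 elements, about 33% of primes); D_6 (6T3) additionally contains elements of type 6, 2+2+1+1 (5 of its 12 elements, about 42% of primes); C_3 x S_3 (6T5) additionally contains elements of type 6, 3+1+1+1 (10 of its 18 elements, about 56% of primes); A_4 x C_2 (6T6) additionally contains elements of type 6, 2+2+1+1, 2+1+1+1+1 (14 of its 24 elements, about 58% of primes); S_4 (6T8) additionally contains elements of type 4+1+1, 2+2+1+1 (9 of its 24 elements, about 38% of primes); S_3 x S_3 (6T9) additionally contains elements of type 6, 3+1+1+1, 2+2+1+1 (25 of its 36 elements, about 69% of primes); S_4 x C_2 (6T11) additionally contains elements of type 6, 4+2, 4+1+1, 2+2+1+1, 2+1+1+1+1 (32 of its 48 elements, about 67% of primes); (S_3 x S_3) : C_2 (6T13) additionally contains elements of type 6, 4+2, 3+2+1, 3+1+1+1, 2+2+1+1, 2+1+1+1+1 (61 of its 72 elements, about 85% of primes); PGL(2,5) (6T14) additionally contains elements of type 6, 5+1, 4+1+1, 2+2+1+1 (89 of its 120 elements, about 74% of primes); S_6 (6T16) additionally contains elements of type 6, 5+1, 4+2, 4+1+1, 3+2+1, 3+1+1+1, 2+2+1+1, 2+1+1+1+1 (664 of its 720 elements, about 92% of primes). None of the 23 primes tested shows any such pattern (for each of these groups the chance of that is below 10^-4), which rules them out. Hence G = S_3 (6T2), of order 6.

S_3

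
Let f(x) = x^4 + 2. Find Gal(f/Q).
The polynomial is an irreducible quartic over Q and its discriminant is 2048, which is not a perfect square, so the Galois group is not contained in A_4. The resolvent cubic y^3 - 8*y has exactly one rational root, so the Galois group is C_4 or D_4. The quartic remains irreducible over Q(sqrt(disc)), so the group is D_4.

D_4 (order 8)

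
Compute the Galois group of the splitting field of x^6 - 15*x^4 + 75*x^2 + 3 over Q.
The polynomial f is an irreducible sextic over Q, so G = Gal(f/Q) is one of the 16 transitive subgroups 6T1, ..., 6T16 of S_6. The discriminant of f is -37572373905408, which is not a perfect square, so G is not contained in A_6. The transitive groups of degree 6 not contained in A_6 are: C_6 (6T1, order 6), S_3 (6T2, order 6), D_6 (6T3, order 12), C_3 x S_3 (6T5, order 18), A_4 x C_2 (6T6, order 24), S_4 (6T8, order 24), S_3 x S_3 (6T9, order 36), S_4 x C_2 (6T11, order 48), (S_3 x S_3) : C_2 (6T13, order 72), PGL(2,5) (6T14, order 120), S_6 (6T16, order 720). By Dedekind's theorem, for a prime p not dividing disc(f) the degrees of the irreducible factors of f mod p form the cycle type of an element of G. Factoring f modulo the 23 such primes p <= 97 (skipping 2, 3, which divide the discriminant), each new pattern first appears at: mod 5: f = (x^2 + 2)(x^2 + x + 2)(x^2 + 4x + 2), pattern 2+2+2; mod 7: f = (x^3 + 2x^2 + 5x + 5)(x^3 + 5x^2 + 5x + 2), pattern 3+3; mod 31: f = (x + 7)(x + 12)(x + 15)(x + 16)(x + 19)(x + 24), pattern 1+1+1+1+1+1. No other pattern occurs in this range, so the set of observed cycle types is {2+2+2, 3+3, 1+1+1+1+1+1}. The candidates containing elements of all these cycle types are C_6 (6T1) of order 6, S_3 (6T2) of order 6, D_6 (6T3) of order 12, C_3 x S_3 (6T5) of order 18, A_4 x C_2 (6T6) of order 24, S_4 (6T8) of order 24, S_3 x S_3 (6T9) of order 36, S_4 x C_2 (6T11) of order 48, (S_3 x S_3) : C_2 (6T13) of order 72, PGL(2,5) (6T14) of order 120, S_6 (6T16) of order 720; the others are excluded. The observed types are precisely the cycle types that occur in S_3 (6T2). Each of the other remaining candidates has further cycle types, and by the Chebotarev density theorem the matching factorization patterns would occur for a proportion of primes equal to their share of the group: C_6 (6T1) additionally contains elements of type 6 (2 of its 6 elements, about 33% of primes); D_6 (6T3) additionally contains elements of type 6, 2+2+1+1 (5 of its 12 elements, about 42% of primes); C_3 x S_3 (6T5) additionally contains elements of type 6, 3+1+1+1 (10 of its 18 elements, about 56% of primes); A_4 x C_2 (6T6) additionally contains elements of type 6, 2+2+1+1, 2+1+1+1+1 (14 of its 24 elements, about 58% of primes); S_4 (6T8) additionally contains elements of type 4+1+1, 2+2+1+1 (9 of its 24 elements, about 38% of primes); S_3 x S_3 (6T9) additionally contains elements of type 6, 3+1+1+1, 2+2+1+1 (25 of its 36 elements, about 69% of primes); S_4 x C_2 (6T11) additionally contains elements of type 6, 4+2, 4+1+1, 2+2+1+1, 2+1+1+1+1 (32 of its 48 elements, about 67% of primes); (S_3 x S_3) : C_2 (6T13) additionally contains elements of type 6, 4+2, 3+2+1, 3+1+1+1, 2+2+1+1, 2+1+1+1+1 (61 of its 72 elements, about 85% of primes); PGL(2,5) (6T14) additionally contains elements of type 6, 5+1, 4+1+1, 2+2+1+1 (89 of its 120 elements, about 74% of primes); S_6 (6T16) additionally contains elements of type 6, 5+1, 4+2, 4+1+1, 3+2+1, 3+1+1+1, 2+2+1+1, 2+1+1+1+1 (664 of its 720 elements, about 92% of primes). None of the 23 primes tested shows any such pattern (for each of these groups the chance of that is below 10^-4), which rules them out. Hence G = S_3 (6T2), of order 6.

S_3 (order 6)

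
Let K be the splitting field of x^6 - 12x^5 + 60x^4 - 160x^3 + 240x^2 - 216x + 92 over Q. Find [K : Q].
360

The degree of the splitting field over Q equals the order of the Galois group, so first determine the group. The polynomial f is an irreducible sextic over Q, so G = Gal(f/Q) is one of the 16 transitive subgroups 6T1, ..., 6T16 of S_6. The discriminant of f is 746496000000 = 864000^2, a perfect square, so G is contained in A_6. The transitive groups of degree 6 contained in A_6 are: A_4 (6T4, order 12), S_4 (6T7, order 24), (C_3 x C_3) : C_4 (6T10, order 36), PSL(2,5) (6T12, order 60), A_6 (6T15, order 360). By Dedekind's theorem, for a prime p not dividing disc(f) the degrees of the irreducible factors of f mod p form the cycle type of an element of G. Factoring f modulo the 6 such primes p <= 23 (skipping 2, 3, 5, which divide the discriminant), each new pattern first appears at: mod 7: f = (x + 2)(x^5 + 4x^3 + 2x + 4), pattern 5+1; mod 23: f = (x)(x + 9)(x + 14)(x^3 + 11x^2 + 3x + 18), pattern 3+1+1+1. No other pattern occurs in this range, so the set of observed cycle types is {5+1, 3+1+1+1}. Among the candidates above, the only group containing elements of all these cycle types is A_6 (6T15) — each of A_4 (6T4), S_4 (6T7), (C_3 x C_3) : C_4 (6T10), PSL(2,5) (6T12) lacks at least one of them. Hence G = A_6 (6T15), of order 360. The Galois group A_6 (6T15) has order 360, so the splitting field has degree 360 over Q.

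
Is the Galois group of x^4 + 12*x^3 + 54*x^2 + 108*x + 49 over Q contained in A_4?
The polynomial is irreducible of degree 4 over Q. Its discriminant is -8388608, which is not a perfect square. A Galois group lies in the alternating group exactly when the discriminant is a square in Q, so the Galois group (D_4) is not contained in A_4.

No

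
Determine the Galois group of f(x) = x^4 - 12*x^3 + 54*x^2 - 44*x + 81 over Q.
A_4 (also written A4)

The polynomial is an irreducible quartic over Q and its discriminant is 1358954496 = 36864^2, a perfect square, so the Galois group is contained in A_4. The resolvent cubic y^3 - 54*y^2 + 204*y + 3896 is irreducible over Q. An irreducible resolvent with square discriminant gives A_4.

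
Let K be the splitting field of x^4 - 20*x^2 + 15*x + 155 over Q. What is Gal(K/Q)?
C_4, the cyclic group of order 4

The polynomial is an irreducible quartic over Q and its discriminant is 25425125, which is not a perfect square, so the Galois group is not contained in A_4. The resolvent cubic y^3 + 20*y^2 - 620*y - 12625 has exactly one rational root, so the Galois group is C_4 or D_4. The quartic becomes reducible over Q(sqrt(disc)), so the group is C_4.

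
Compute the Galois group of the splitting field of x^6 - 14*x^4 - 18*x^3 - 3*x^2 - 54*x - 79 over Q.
6T7: S_4

The polynomial f is an irreducible sextic over Q, so G = Gal(f/Q) is one of the 16 transitive subgroups 6T1, ..., 6T16 of S_6. The discriminant of f is 436825821184 = 660928^2, a perfect square, so G is contained in A_6. The transitive groups of degree 6 contained in A_6 are: A_4 (6T4, order 12), S_4 (6T7, order 24), (C_3 x C_3) : C_4 (6T10, order 36), PSL(2,5) (6T12, order 60), A_6 (6T15, order 360). By Dedekind's theorem, for a prime p not dividing disc(f) the degrees of the irreducible factors of f mod p form the cycle type of an element of G. Factoring f modulo the 79 such primes p <= 419 (skipping 2, 23, which divide the discriminant), each new pattern first appears at: mod 3: f = (x^3 + x^2 + x + 2)(x^3 + 2x^2 + x + 1), pattern 3+3; mod 5: f = (x^2 + x + 2)(x^4 + 4x^3 + 4x + 3), pattern 4+2; mod 19: f = (x + 10)(x + 16)(x^2 + 4x + 10)(x^2 + 8x + 4), pattern 2+2+1+1; mod 223: f = (x + 26)(x + 79)(x + 113)(x + 131)(x + 144)(x + 176), pattern 1+1+1+1+1+1. No other pattern occurs in this range, so the set of observed cycle types is {3+3, 4+2, 2+2+1+1, 1+1+1+1+1+1}. The candidates containing elements of all these cycle types are S_4 (6T7) of order 24, (C_3 x C_3) : C_4 (6T10) of order 36, A_6 (6T15) of order 360; the others are excluded. The observed types are precisely the cycle types that occur in S_4 (6T7). Each of the other remaining candidates has further cycle types, and by the Chebotarev density theorem the matching factorization patterns would occur for a proportion of primes equal to their share of the group: (C_3 x C_3) : C_4 (6T10) additionally contains elements of type 3+1+1+1 (4 of its 36 elements, about 11% of primes); A_6 (6T15) additionally contains elements of type 5+1, 3+1+1+1 (184 of its 360 elements, about 51% of primes). None of the 79 primes tested shows any such pattern (for each of these groups the chance of that is below 10^-4), which rules them out. Hence G = S_4 (6T7), of order 24.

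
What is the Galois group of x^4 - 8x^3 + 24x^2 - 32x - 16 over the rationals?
D_4 (order 8)

The polynomial is an irreducible quartic over Q and its discriminant is -8388608, which is not a perfect square, so the Galois group is not contained in A_4. The resolvent cubic y^3 - 24*y^2 + 320*y - 1536 has exactly one rational root, so the Galois group is C_4 or D_4. The quartic remains irreducible over Q(sqrt(disc)), so the group is D_4.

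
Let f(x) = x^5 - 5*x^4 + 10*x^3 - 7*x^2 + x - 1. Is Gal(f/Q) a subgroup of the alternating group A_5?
Yes

The polynomial is irreducible of degree 5 over Q. Its discriminant is 55225 = 235^2, a perfect square. A Galois group lies in the alternating group exactly when the discriminant is a square in Q, so the Galois group (D_5) is contained in A_5.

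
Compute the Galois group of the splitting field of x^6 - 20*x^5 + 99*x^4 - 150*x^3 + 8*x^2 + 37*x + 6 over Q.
PSL(2,5), A_5 acting on 6 points

The polynomial f is an irreducible sextic over Q, so G = Gal(f/Q) is one of the 16 transitive subgroups 6T1, ..., 6T16 of S_6. The discriminant of f is 1770264843169 = 1330513^2, a perfect square, so G is contained in A_6. The transitive groups of degree 6 contained in A_6 are: A_4 (6T4, order 12), S_4 (6T7, order 24), (C_3 x C_3) : C_4 (6T10, order 36), PSL(2,5) (6T12, order 60), A_6 (6T15, order 360). By Dedekind's theorem, for a prime p not dividing disc(f) the degrees of the irreducible factors of f mod p form the cycle type of an element of G. Factoring f modulo the 21 such primes p <= 79 (skipping 19, which divides the discriminant), each new pattern first appears at: mod 2: f = (x)(x^5 + x^3 + 1), pattern 5+1; mod 7: f = (x^3 + 2x^2 + 3)(x^3 + 6x^2 + 3x + 2), pattern 3+3; mod 61: f = (x + 10)(x + 55)(x^2 + 47x + 55)(x^2 + 51x + 60), pattern 2+2+1+1. No other pattern occurs in this range, so the set of observed cycle types is {5+1, 3+3, 2+2+1+1}. The candidates containing elements of all these cycle types are PSL(2,5) (6T12) of order 60, A_6 (6T15) of order 360; the others are excluded. The observed types are precisely the cycle types that occur in PSL(2,5) (6T12) (apart from the identity). Each of the other remaining candidates has further cycle types, and by the Chebotarev density theorem the matching factorization patterns would occur for a proportion of primes equal to their share of the group: A_6 (6T15) additionally contains elements of type 4+2, 3+1+1+1 (130 of its 360 elements, about 36% of primes). None of the 21 primes tested shows any such pattern (for each of these groups the chance of that is below 10^-4), which rules them out. Hence G = PSL(2,5) (6T12), of order 60.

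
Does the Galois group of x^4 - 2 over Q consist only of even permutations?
No

The polynomial is irreducible of degree 4 over Q. Its discriminant is -2048, which is not a perfect square. A Galois group lies in the alternating group exactly when the discriminant is a square in Q, so the Galois group (D_4) is not contained in A_4.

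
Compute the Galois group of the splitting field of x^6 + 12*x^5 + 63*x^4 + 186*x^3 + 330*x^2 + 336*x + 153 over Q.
The polynomial f is an irreducible sextic over Q, so G = Gal(f/Q) is one of the 16 transitive subgroups 6T1, ..., 6T16 of S_6. The discriminant of f is -16003008, which is not a perfect square, so G is not contained in A_6. The transitive groups of degree 6 not contained in A_6 are: C_6 (6T1, order 6), S_3 (6T2, order 6), D_6 (6T3, order 12), C_3 x S_3 (6T5, order 18), A_4 x C_2 (6T6, order 24), S_4 (6T8, order 24), S_3 x S_3 (6T9, order 36), S_4 x C_2 (6T11, order 48), (S_3 x S_3) : C_2 (6T13, order 72), PGL(2,5) (6T14, order 120), S_6 (6T16, order 720). By Dedekind's theorem, for a prime p not dividing disc(f) the degrees of the irreducible factors of f mod p form the cycle type of an element of G. Factoring f modulo the 21 such primes p <= 89 (skipping 2, 3, 7, which divide the discriminant), each new pattern first appears at: mod 5: f = (x^6 + 2x^5 + 3x^4 + x^3 + x + 3), pattern 6; mod 11: f = (x + 4)(x^5 + 8x^4 + 9x^3 + 7x^2 + 5x + 8), pattern 5+1; mod 13: f = (x + 1)(x + 10)(x^4 + x^3 + 3x^2 + 1), pattern 4+1+1; mod 23: f = (x + 18)(x + 22)(x^2 + 19x + 5)(x^2 + 22x + 19), pattern 2+2+1+1; mod 43: f = (x^3 + 25x^2 + 35)(x^3 + 30x^2 + x + 40), pattern 3+3; mod 61: f = (x^2 + 18x + 30)(x^2 + 22x + 52)(x^2 + 33x + 34), pattern 2+2+2. No other pattern occurs in this range, so the set of observed cycle types is {6, 5+1, 4+1+1, 2+2+1+1, 3+3, 2+2+2}. The candidates containing elements of all these cycle types are PGL(2,5) (6T14) of order 120, S_6 (6T16) of order 720; the others are excluded. The observed types are precisely the cycle types that occur in PGL(2,5) (6T14) (apart from the identity). Each of the other remaining candidates has further cycle types, and by the Chebotarev density theorem the matching factorization patterns would occur for a proportion of primes equal to their share of the group: S_6 (6T16) additionally contains elements of type 4+2, 3+2+1, 3+1+1+1, 2+1+1+1+1 (265 of its 720 elements, about 37% of primes). None of the 21 primes tested shows any such pattern (for each of these groups the chance of that is below 10^-4), which rules them out. Hence G = PGL(2,5) (6T14), of order 120.

PGL(2,5), S_5 acting on 6 points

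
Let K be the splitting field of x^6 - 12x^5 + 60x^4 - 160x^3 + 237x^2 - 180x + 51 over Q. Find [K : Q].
12

The degree of the splitting field over Q equals the order of the Galois group, so first determine the group. The polynomial f is an irreducible sextic over Q, so G = Gal(f/Q) is one of the 16 transitive subgroups 6T1, ..., 6T16 of S_6. The discriminant of f is 419904 = 648^2, a perfect square, so G is contained in A_6. The transitive groups of degree 6 contained in A_6 are: A_4 (6T4, order 12), S_4 (6T7, order 24), (C_3 x C_3) : C_4 (6T10, order 36), PSL(2,5) (6T12, order 60), A_6 (6T15, order 360). By Dedekind's theorem, for a prime p not dividing disc(f) the degrees of the irreducible factors of f mod p form the cycle type of an element of G. Factoring f modulo the 33 such primes p <= 149 (skipping 2, 3, which divide the discriminant), each new pattern first appears at: mod 5: f = (x^3 + x + 1)(x^3 + 3x^2 + 4x + 1), pattern 3+3; mod 17: f = (x)(x + 13)(x^2 + 13x + 1)(x^2 + 13x + 11), pattern 2+2+1+1; mod 71: f = (x + 2)(x + 3)(x + 30)(x + 37)(x + 64)(x + 65), pattern 1+1+1+1+1+1. No other pattern occurs in this range, so the set of observed cycle types is {3+3, 2+2+1+1, 1+1+1+1+1+1}. The candidates containing elements of all these cycle types are A_4 (6T4) of order 12, S_4 (6T7) of order 24, (C_3 x C_3) : C_4 (6T10) of order 36, PSL(2,5) (6T12) of order 60, A_6 (6T15) of order 360; the others are excluded. The observed types are precisely the cycle types that occur in A_4 (6T4). Each of the other remaining candidates has further cycle types, and by the Chebotarev density theorem the matching factorization patterns would occur for a proportion of primes equal to their share of the group: S_4 (6T7) additionally contains elements of type 4+2 (6 of its 24 elements, about 25% of primes); (C_3 x C_3) : C_4 (6T10) additionally contains elements of type 4+2, 3+1+1+1 (22 of its 36 elements, about 61% of primes); PSL(2,5) (6T12) additionally contains elements of type 5+1 (24 of its 60 elements, about 40% of primes); A_6 (6T15) additionally contains elements of type 5+1, 4+2, 3+1+1+1 (274 of its 360 elements, about 76% of primes). None of the 33 primes tested shows any such pattern (for each of these groups the chance of that is below 10^-4), which rules them out. Hence G = A_4 (6T4), of order 12. The Galois group A_4 (6T4) has order 12, so the splitting field has degree 12 over Q.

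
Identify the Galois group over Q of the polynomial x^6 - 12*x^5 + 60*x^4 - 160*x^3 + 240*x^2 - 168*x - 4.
A_6

The polynomial f is an irreducible sextic over Q, so G = Gal(f/Q) is one of the 16 transitive subgroups 6T1, ..., 6T16 of S_6. The discriminant of f is 746496000000 = 864000^2, a perfect square, so G is contained in A_6. The transitive groups of degree 6 contained in A_6 are: A_4 (6T4, order 12), S_4 (6T7, order 24), (C_3 x C_3) : C_4 (6T10, order 36), PSL(2,5) (6T12, order 60), A_6 (6T15, order 360). By Dedekind's theorem, for a prime p not dividing disc(f) the degrees of the irreducible factors of f mod p form the cycle type of an element of G. Factoring f modulo the 6 such primes p <= 23 (skipping 2, 3, 5, which divide the discriminant), each new pattern first appears at: mod 7: f = (x + 1)(x^5 + x^4 + 3x^3 + 5x^2 + 4x + 3), pattern 5+1; mod 23: f = (x + 5)(x + 10)(x + 19)(x^3 + x + 6), pattern 3+1+1+1. No other pattern occurs in this range, so the set of observed cycle types is {5+1, 3+1+1+1}. Among the candidates above, the only group containing elements of all these cycle types is A_6 (6T15) — each of A_4 (6T4), S_4 (6T7), (C_3 x C_3) : C_4 (6T10), PSL(2,5) (6T12) lacks at least one of them. Hence G = A_6 (6T15), of order 360.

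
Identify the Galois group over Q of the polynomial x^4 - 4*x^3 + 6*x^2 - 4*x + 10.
V_4 (order 4)

The polynomial is an irreducible quartic over Q and its discriminant is 186624 = 432^2, a perfect square, so the Galois group is contained in A_4. The resolvent cubic y^3 - 6*y^2 - 24*y + 64 splits completely over Q, which gives the Klein four-group V_4.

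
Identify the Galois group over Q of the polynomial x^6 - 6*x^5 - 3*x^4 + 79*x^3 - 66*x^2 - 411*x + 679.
C_3 x S_3

The polynomial f is an irreducible sextic over Q, so G = Gal(f/Q) is one of the 16 transitive subgroups 6T1, ..., 6T16 of S_6. The discriminant of f is -152796047606667, which is not a perfect square, so G is not contained in A_6. The transitive groups of degree 6 not contained in A_6 are: C_6 (6T1, order 6), S_3 (6T2, order 6), D_6 (6T3, order 12), C_3 x S_3 (6T5, order 18), A_4 x C_2 (6T6, order 24), S_4 (6T8, order 24), S_3 x S_3 (6T9, order 36), S_4 x C_2 (6T11, order 48), (S_3 x S_3) : C_2 (6T13, order 72), PGL(2,5) (6T14, order 120), S_6 (6T16, order 720). By Dedekind's theorem, for a prime p not dividing disc(f) the degrees of the irreducible factors of f mod p form the cycle type of an element of G. Factoring f modulo the 33 such primes p <= 149 (skipping 3, 43, which divide the discriminant), each new pattern first appears at: mod 2: f = (x^6 + x^4 + x^3 + x + 1), pattern 6; mod 7: f = (x)(x + 5)(x + 6)(x^3 + 4x^2 + 1), pattern 3+1+1+1; mod 17: f = (x^2 + 11)(x^2 + 2x + 8)(x^2 + 9x + 11), pattern 2+2+2; mod 19: f = (x^3 + 16x^2 + x + 8)(x^3 + 16x^2 + 6x + 16), pattern 3+3; mod 73: f = (x + 1)(x + 22)(x + 33)(x + 36)(x + 52)(x + 69), pattern 1+1+1+1+1+1. No other pattern occurs in this range, so the set of observed cycle types is {6, 3+1+1+1, 2+2+2, 3+3, 1+1+1+1+1+1}. The candidates containing elements of all these cycle types are C_3 x S_3 (6T5) of order 18, S_3 x S_3 (6T9) of order 36, (S_3 x S_3) : C_2 (6T13) of order 72, S_6 (6T16) of order 720; the others are excluded. The observed types are precisely the cycle types that occur in C_3 x S_3 (6T5). Each of the other remaining candidates has further cycle types, and by the Chebotarev density theorem the matching factorization patterns would occur for a proportion of primes equal to their share of the group: S_3 x S_3 (6T9) additionally contains elements of type 2+2+1+1 (9 of its 36 elements, about 25% of primes); (S_3 x S_3) : C_2 (6T13) additionally contains elements of type 4+2, 3+2+1, 2+2+1+1, 2+1+1+1+1 (45 of its 72 elements, about 62% of primes); S_6 (6T16) additionally contains elements of type 5+1, 4+2, 4+1+1, 3+2+1, 2+2+1+1, 2+1+1+1+1 (504 of its 720 elements, about 70% of primes). None of the 33 primes tested shows any such pattern (for each of these groups the chance of that is below 10^-4), which rules them out. Hence G = C_3 x S_3 (6T5), of order 18.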